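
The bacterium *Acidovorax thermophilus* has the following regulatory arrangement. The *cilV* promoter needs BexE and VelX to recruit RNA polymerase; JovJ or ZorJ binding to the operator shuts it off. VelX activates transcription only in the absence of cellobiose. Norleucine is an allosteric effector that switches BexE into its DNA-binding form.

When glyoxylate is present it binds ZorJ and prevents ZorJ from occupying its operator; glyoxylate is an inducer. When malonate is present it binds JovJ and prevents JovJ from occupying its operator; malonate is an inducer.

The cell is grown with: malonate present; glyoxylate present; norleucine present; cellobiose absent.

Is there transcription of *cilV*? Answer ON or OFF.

ON

Malonate is present, so JovJ is inactive.
Norleucine is present, so BexE is active.
Cellobiose is absent, so VelX is active.
Glyoxylate is present, so ZorJ is inactive.
No repressor is bound and BexE and VelX are active, so *cilV* is transcribed.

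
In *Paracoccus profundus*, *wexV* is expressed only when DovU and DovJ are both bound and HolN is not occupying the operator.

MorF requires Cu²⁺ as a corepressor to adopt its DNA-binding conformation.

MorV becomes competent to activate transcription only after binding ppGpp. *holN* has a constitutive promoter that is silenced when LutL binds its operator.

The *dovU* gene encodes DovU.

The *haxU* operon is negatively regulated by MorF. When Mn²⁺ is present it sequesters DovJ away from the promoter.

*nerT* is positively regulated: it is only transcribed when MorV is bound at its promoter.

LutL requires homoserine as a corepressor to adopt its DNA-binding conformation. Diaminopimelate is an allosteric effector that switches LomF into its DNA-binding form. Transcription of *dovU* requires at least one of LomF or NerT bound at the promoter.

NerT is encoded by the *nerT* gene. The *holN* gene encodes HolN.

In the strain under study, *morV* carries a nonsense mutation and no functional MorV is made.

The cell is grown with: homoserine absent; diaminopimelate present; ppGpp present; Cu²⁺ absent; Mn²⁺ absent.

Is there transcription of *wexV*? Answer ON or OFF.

Diaminopimelate is present, so LomF is active.
MorV is non-functional in this strain, so it has no effect.
Required activator MorV is absent, so *nerT* is not transcribed.
So NerT is not produced.
Activator LomF is present, so *dovU* is transcribed.
So DovU is produced and active.
Homoserine is absent, so LutL is inactive.
With no repressor bound, *holN* is transcribed.
So HolN is produced and active.
Mn²⁺ is absent, so DovJ is active.
With repressor HolN bound, *wexV* is not transcribed.

OFF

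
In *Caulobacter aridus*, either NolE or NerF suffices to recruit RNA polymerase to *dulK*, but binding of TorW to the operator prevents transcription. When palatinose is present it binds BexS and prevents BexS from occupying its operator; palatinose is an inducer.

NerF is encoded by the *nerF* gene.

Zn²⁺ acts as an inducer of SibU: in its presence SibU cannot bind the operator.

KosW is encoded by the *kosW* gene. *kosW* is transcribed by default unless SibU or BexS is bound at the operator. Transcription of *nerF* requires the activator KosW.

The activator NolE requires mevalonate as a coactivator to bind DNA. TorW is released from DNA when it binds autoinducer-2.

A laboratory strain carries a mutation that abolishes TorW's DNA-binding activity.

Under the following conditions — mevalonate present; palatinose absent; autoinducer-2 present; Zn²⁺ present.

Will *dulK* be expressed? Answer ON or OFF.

ON

Mevalonate is present, so NolE is active.
Zn²⁺ is present, so SibU is inactive.
Palatinose is absent, so BexS is active.
With repressor BexS bound, *kosW* is not transcribed.
So KosW is not produced.
Required activator KosW is absent, so *nerF* is not transcribed.
So NerF is not produced.
TorW is non-functional in this strain, so it has no effect.
Activator NolE is present, so *dulK* is transcribed.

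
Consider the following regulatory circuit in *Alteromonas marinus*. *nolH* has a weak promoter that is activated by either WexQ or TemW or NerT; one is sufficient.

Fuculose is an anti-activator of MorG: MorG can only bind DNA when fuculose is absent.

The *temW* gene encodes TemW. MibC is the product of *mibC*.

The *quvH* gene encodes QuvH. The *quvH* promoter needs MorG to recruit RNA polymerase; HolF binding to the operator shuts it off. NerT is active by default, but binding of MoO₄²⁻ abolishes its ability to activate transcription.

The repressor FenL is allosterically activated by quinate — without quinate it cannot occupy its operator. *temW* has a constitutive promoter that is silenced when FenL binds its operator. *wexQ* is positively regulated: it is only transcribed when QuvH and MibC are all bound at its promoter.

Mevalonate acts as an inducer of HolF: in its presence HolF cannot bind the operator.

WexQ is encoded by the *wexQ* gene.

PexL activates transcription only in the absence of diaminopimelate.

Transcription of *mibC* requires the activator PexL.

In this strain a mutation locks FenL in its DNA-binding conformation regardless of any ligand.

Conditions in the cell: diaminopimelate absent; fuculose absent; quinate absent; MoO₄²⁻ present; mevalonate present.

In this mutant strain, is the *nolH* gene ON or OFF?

Fuculose is absent, so MorG is active.
Mevalonate is present, so HolF is inactive.
No repressor is bound and MorG is active, so *quvH* is transcribed.
So QuvH is produced and active.
Diaminopimelate is absent, so PexL is active.
No repressor is bound and PexL is active, so *mibC* is transcribed.
So MibC is produced and active.
No repressor is bound and QuvH and MibC are active, so *wexQ* is transcribed.
So WexQ is produced and active.
FenL is constitutively active in this strain.
With repressor FenL bound, *temW* is not transcribed.
So TemW is not produced.
MoO₄²⁻ is present, so NerT is inactive.
Activator WexQ is present, so *nolH* is transcribed.

ON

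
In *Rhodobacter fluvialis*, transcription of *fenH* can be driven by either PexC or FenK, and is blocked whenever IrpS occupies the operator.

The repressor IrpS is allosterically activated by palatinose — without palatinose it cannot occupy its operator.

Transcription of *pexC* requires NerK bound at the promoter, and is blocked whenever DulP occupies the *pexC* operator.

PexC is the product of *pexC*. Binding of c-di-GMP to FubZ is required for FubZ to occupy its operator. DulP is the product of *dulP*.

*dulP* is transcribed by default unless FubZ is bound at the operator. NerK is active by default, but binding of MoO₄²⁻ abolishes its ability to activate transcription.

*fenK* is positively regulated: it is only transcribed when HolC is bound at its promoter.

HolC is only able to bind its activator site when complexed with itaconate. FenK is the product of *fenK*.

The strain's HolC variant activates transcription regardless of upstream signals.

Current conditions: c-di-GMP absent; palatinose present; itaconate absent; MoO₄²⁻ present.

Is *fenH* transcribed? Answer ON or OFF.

OFF

MoO₄²⁻ is present, so NerK is inactive.
c-di-GMP is absent, so FubZ is inactive.
With no repressor bound, *dulP* is transcribed.
So DulP is produced and active.
With repressor DulP bound, *pexC* is not transcribed.
So PexC is not produced.
HolC is constitutively active in this strain.
No repressor is bound and HolC is active, so *fenK* is transcribed.
So FenK is produced and active.
Palatinose is present, so IrpS is active.
With repressor IrpS bound, *fenH* is not transcribed.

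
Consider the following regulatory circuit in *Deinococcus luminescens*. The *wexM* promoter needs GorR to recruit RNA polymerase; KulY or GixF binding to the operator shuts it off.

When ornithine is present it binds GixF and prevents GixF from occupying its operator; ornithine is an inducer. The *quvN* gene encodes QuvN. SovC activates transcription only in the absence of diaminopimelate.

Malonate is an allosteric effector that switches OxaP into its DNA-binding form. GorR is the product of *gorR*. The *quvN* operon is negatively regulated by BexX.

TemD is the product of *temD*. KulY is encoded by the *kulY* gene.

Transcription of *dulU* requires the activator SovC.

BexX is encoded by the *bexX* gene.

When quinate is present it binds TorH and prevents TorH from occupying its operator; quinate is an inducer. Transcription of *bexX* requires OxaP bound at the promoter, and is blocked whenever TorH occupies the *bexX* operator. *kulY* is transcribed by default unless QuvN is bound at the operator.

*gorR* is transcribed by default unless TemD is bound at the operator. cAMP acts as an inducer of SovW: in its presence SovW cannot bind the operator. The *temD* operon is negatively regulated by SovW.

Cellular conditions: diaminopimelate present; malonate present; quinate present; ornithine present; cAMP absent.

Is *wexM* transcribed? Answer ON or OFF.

Malonate is present, so OxaP is active.
Quinate is present, so TorH is inactive.
No repressor is bound and OxaP is active, so *bexX* is transcribed.
So BexX is produced and active.
With repressor BexX bound, *quvN* is not transcribed.
So QuvN is not produced.
With no repressor bound, *kulY* is transcribed.
So KulY is produced and active.
cAMP is absent, so SovW is active.
With repressor SovW bound, *temD* is not transcribed.
So TemD is not produced.
With no repressor bound, *gorR* is transcribed.
So GorR is produced and active.
Ornithine is present, so GixF is inactive.
With repressor KulY bound, *wexM* is not transcribed.

OFF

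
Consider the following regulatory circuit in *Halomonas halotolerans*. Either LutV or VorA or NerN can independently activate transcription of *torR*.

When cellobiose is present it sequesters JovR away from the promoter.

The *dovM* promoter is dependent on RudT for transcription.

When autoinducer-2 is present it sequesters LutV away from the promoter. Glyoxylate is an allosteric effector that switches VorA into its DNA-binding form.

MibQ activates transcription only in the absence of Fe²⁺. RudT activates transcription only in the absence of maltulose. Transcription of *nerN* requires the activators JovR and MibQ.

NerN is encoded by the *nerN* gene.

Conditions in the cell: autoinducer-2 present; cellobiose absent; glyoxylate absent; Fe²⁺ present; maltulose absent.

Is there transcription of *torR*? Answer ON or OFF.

OFF

Autoinducer-2 is present, so LutV is inactive.
Glyoxylate is absent, so VorA is inactive.
Cellobiose is absent, so JovR is active.
Fe²⁺ is present, so MibQ is inactive.
Required activator MibQ is absent, so *nerN* is not transcribed.
So NerN is not produced.
No activator is available at the *torR* promoter, so *torR* is not transcribed.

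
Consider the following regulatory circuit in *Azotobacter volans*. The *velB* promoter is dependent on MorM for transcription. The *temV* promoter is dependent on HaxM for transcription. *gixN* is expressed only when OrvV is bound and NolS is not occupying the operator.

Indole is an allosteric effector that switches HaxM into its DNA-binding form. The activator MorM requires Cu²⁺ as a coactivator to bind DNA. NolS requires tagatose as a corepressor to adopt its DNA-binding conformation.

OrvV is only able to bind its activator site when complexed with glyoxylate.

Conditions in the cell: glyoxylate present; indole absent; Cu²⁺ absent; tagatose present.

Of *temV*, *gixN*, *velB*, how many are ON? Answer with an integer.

0

Indole is absent, so HaxM is inactive.
Required activator HaxM is absent, so *temV* is not transcribed.
→ *temV* is OFF.
Glyoxylate is present, so OrvV is active.
Tagatose is present, so NolS is active.
With repressor NolS bound, *gixN* is not transcribed.
→ *gixN* is OFF.
Cu²⁺ is absent, so MorM is inactive.
Required activator MorM is absent, so *velB* is not transcribed.
→ *velB* is OFF.
0 of the 3 genes are transcribed.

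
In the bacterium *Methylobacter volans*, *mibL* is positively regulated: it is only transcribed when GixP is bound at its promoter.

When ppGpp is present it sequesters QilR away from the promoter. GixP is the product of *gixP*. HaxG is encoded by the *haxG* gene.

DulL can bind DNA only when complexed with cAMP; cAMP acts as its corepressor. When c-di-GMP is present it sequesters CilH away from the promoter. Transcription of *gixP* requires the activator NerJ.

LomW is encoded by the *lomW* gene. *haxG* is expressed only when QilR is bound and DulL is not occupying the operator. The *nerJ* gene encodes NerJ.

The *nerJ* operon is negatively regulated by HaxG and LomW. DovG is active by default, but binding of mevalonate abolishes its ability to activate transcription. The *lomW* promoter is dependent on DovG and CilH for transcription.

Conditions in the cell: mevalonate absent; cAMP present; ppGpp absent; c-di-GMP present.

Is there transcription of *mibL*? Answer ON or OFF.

cAMP is present, so DulL is active.
ppGpp is absent, so QilR is active.
With repressor DulL bound, *haxG* is not transcribed.
So HaxG is not produced.
Mevalonate is absent, so DovG is active.
c-di-GMP is present, so CilH is inactive.
Required activator CilH is absent, so *lomW* is not transcribed.
So LomW is not produced.
With no repressor bound, *nerJ* is transcribed.
So NerJ is produced and active.
No repressor is bound and NerJ is active, so *gixP* is transcribed.
So GixP is produced and active.
No repressor is bound and GixP is active, so *mibL* is transcribed.

ON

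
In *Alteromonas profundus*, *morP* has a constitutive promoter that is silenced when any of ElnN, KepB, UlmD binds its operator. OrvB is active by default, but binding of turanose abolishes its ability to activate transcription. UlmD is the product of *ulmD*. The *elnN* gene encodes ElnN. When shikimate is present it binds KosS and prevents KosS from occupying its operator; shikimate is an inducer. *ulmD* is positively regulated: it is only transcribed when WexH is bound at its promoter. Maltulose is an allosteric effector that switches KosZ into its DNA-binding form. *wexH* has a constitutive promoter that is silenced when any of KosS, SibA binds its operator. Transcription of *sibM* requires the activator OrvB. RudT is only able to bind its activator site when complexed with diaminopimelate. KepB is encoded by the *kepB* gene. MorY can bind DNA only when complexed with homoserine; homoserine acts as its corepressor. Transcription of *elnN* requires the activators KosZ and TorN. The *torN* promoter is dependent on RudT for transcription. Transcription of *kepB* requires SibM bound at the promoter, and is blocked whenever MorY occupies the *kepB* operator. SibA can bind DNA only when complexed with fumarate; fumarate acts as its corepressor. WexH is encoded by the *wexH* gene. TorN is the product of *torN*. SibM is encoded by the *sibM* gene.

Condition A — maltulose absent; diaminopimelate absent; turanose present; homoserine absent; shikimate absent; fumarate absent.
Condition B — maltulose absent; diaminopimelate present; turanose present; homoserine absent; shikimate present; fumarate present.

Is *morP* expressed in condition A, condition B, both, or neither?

Condition A:
Maltulose is absent, so KosZ is inactive.
Diaminopimelate is absent, so RudT is inactive.
Required activator RudT is absent, so *torN* is not transcribed.
So TorN is not produced.
Required activator KosZ is absent, so *elnN* is not transcribed.
So ElnN is not produced.
Turanose is present, so OrvB is inactive.
Required activator OrvB is absent, so *sibM* is not transcribed.
So SibM is not produced.
Homoserine is absent, so MorY is inactive.
Required activator SibM is absent, so *kepB* is not transcribed.
So KepB is not produced.
Shikimate is absent, so KosS is active.
Fumarate is absent, so SibA is inactive.
With repressor KosS bound, *wexH* is not transcribed.
So WexH is not produced.
Required activator WexH is absent, so *ulmD* is not transcribed.
So UlmD is not produced.
With no repressor bound, *morP* is transcribed.
→ *morP* is ON in A.
Condition B:
Maltulose is absent, so KosZ is inactive.
Diaminopimelate is present, so RudT is active.
No repressor is bound and RudT is active, so *torN* is transcribed.
So TorN is produced and active.
Required activator KosZ is absent, so *elnN* is not transcribed.
So ElnN is not produced.
Turanose is present, so OrvB is inactive.
Required activator OrvB is absent, so *sibM* is not transcribed.
So SibM is not produced.
Homoserine is absent, so MorY is inactive.
Required activator SibM is absent, so *kepB* is not transcribed.
So KepB is not produced.
Shikimate is present, so KosS is inactive.
Fumarate is present, so SibA is active.
With repressor SibA bound, *wexH* is not transcribed.
So WexH is not produced.
Required activator WexH is absent, so *ulmD* is not transcribed.
So UlmD is not produced.
With no repressor bound, *morP* is transcribed.
→ *morP* is ON in B.

both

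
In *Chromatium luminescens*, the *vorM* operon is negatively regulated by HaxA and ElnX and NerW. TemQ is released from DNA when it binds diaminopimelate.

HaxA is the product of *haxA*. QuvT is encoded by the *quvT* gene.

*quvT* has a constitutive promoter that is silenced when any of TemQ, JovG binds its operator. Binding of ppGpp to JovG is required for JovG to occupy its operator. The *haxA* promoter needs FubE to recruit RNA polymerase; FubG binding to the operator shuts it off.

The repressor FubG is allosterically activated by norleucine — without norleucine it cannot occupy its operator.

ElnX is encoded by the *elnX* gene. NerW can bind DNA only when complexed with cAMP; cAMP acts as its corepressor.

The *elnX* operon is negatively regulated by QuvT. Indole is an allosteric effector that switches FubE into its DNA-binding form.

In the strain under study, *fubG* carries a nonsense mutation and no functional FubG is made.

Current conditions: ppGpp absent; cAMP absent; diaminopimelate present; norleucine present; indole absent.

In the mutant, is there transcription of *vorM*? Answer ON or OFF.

ON

Indole is absent, so FubE is inactive.
FubG is non-functional in this strain, so it has no effect.
Required activator FubE is absent, so *haxA* is not transcribed.
So HaxA is not produced.
Diaminopimelate is present, so TemQ is inactive.
ppGpp is absent, so JovG is inactive.
With no repressor bound, *quvT* is transcribed.
So QuvT is produced and active.
With repressor QuvT bound, *elnX* is not transcribed.
So ElnX is not produced.
cAMP is absent, so NerW is inactive.
With no repressor bound, *vorM* is transcribed.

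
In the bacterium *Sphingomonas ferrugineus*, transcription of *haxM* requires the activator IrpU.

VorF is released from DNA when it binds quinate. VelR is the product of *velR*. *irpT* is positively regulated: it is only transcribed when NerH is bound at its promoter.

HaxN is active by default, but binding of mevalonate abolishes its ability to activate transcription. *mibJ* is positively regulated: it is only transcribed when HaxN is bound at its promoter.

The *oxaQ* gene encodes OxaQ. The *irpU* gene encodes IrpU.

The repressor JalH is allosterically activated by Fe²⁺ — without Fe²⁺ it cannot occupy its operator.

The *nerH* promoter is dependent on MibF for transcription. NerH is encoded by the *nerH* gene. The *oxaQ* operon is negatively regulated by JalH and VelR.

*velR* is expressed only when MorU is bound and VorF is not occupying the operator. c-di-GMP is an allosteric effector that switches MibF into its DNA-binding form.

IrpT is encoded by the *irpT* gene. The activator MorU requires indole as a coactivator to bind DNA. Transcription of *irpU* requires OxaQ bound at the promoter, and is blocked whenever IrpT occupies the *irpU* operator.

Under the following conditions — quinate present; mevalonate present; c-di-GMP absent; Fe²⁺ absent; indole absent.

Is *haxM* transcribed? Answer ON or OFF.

c-di-GMP is absent, so MibF is inactive.
Required activator MibF is absent, so *nerH* is not transcribed.
So NerH is not produced.
Required activator NerH is absent, so *irpT* is not transcribed.
So IrpT is not produced.
Fe²⁺ is absent, so JalH is inactive.
Indole is absent, so MorU is inactive.
Quinate is present, so VorF is inactive.
Required activator MorU is absent, so *velR* is not transcribed.
So VelR is not produced.
With no repressor bound, *oxaQ* is transcribed.
So OxaQ is produced and active.
No repressor is bound and OxaQ is active, so *irpU* is transcribed.
So IrpU is produced and active.
No repressor is bound and IrpU is active, so *haxM* is transcribed.

ON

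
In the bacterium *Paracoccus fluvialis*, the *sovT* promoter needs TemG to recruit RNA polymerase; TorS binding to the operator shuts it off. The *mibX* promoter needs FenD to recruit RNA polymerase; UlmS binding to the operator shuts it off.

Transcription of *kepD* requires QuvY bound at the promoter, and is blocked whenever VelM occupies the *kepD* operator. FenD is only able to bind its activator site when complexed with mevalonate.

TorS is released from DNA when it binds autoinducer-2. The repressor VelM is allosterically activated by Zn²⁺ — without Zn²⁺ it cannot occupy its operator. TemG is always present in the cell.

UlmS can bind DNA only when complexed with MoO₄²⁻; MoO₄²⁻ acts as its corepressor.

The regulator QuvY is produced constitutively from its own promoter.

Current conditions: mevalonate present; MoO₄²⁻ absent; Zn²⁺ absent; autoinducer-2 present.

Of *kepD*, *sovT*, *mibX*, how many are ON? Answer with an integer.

3

Zn²⁺ is absent, so VelM is inactive.
QuvY is produced constitutively and is active.
No repressor is bound and QuvY is active, so *kepD* is transcribed.
→ *kepD* is ON.
TemG is produced constitutively and is active.
Autoinducer-2 is present, so TorS is inactive.
No repressor is bound and TemG is active, so *sovT* is transcribed.
→ *sovT* is ON.
MoO₄²⁻ is absent, so UlmS is inactive.
Mevalonate is present, so FenD is active.
No repressor is bound and FenD is active, so *mibX* is transcribed.
→ *mibX* is ON.
3 of the 3 genes are transcribed.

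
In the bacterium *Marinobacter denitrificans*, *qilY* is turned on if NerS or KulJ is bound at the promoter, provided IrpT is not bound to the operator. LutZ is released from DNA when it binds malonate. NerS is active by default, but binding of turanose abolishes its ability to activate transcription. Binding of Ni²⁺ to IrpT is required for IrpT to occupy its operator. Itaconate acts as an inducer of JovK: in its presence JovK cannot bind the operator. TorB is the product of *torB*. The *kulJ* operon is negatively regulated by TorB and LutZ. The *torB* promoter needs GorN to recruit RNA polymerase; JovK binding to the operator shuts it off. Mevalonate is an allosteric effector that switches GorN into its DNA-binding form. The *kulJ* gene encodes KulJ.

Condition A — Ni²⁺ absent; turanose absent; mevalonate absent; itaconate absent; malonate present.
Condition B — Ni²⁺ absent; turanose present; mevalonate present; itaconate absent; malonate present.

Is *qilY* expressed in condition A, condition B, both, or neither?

both

Condition A:
Ni²⁺ is absent, so IrpT is inactive.
Turanose is absent, so NerS is active.
Mevalonate is absent, so GorN is inactive.
Itaconate is absent, so JovK is active.
With repressor JovK bound, *torB* is not transcribed.
So TorB is not produced.
Malonate is present, so LutZ is inactive.
With no repressor bound, *kulJ* is transcribed.
So KulJ is produced and active.
Activator NerS is present, so *qilY* is transcribed.
→ *qilY* is ON in A.
Condition B:
Ni²⁺ is absent, so IrpT is inactive.
Turanose is present, so NerS is inactive.
Mevalonate is present, so GorN is active.
Itaconate is absent, so JovK is active.
With repressor JovK bound, *torB* is not transcribed.
So TorB is not produced.
Malonate is present, so LutZ is inactive.
With no repressor bound, *kulJ* is transcribed.
So KulJ is produced and active.
Activator KulJ is present, so *qilY* is transcribed.
→ *qilY* is ON in B.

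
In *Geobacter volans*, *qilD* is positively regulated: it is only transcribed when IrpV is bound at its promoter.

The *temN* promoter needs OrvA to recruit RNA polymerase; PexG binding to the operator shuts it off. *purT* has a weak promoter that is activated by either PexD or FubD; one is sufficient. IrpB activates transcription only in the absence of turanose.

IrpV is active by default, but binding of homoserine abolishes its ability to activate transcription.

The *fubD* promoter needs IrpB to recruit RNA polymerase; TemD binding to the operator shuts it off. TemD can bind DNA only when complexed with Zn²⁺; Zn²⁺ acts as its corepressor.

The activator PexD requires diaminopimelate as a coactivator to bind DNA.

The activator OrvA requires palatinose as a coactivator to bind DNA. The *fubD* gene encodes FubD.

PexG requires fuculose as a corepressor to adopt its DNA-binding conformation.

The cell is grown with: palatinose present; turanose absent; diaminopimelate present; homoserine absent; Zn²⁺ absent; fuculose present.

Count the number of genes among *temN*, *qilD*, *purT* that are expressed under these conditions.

Palatinose is present, so OrvA is active.
Fuculose is present, so PexG is active.
With repressor PexG bound, *temN* is not transcribed.
→ *temN* is OFF.
Homoserine is absent, so IrpV is active.
No repressor is bound and IrpV is active, so *qilD* is transcribed.
→ *qilD* is ON.
Diaminopimelate is present, so PexD is active.
Zn²⁺ is absent, so TemD is inactive.
Turanose is absent, so IrpB is active.
No repressor is bound and IrpB is active, so *fubD* is transcribed.
So FubD is produced and active.
Activator PexD is present, so *purT* is transcribed.
→ *purT* is ON.
2 of the 3 genes are transcribed.

2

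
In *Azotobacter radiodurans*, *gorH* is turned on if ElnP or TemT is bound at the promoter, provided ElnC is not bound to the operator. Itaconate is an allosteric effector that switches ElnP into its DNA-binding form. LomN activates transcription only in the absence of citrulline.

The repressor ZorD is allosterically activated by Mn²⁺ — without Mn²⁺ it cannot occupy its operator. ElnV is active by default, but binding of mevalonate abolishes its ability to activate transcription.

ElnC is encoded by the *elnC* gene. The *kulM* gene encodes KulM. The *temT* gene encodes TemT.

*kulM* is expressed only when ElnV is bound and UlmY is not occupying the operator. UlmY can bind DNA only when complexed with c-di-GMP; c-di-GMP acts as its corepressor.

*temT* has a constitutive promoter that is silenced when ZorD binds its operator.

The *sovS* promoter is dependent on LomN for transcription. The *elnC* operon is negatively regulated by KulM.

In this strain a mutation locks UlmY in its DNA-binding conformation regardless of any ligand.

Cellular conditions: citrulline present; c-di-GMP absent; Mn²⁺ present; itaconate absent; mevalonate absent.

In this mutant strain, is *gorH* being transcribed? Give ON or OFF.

Itaconate is absent, so ElnP is inactive.
Mn²⁺ is present, so ZorD is active.
With repressor ZorD bound, *temT* is not transcribed.
So TemT is not produced.
Mevalonate is absent, so ElnV is active.
UlmY is constitutively active in this strain.
With repressor UlmY bound, *kulM* is not transcribed.
So KulM is not produced.
With no repressor bound, *elnC* is transcribed.
So ElnC is produced and active.
With repressor ElnC bound, *gorH* is not transcribed.

OFF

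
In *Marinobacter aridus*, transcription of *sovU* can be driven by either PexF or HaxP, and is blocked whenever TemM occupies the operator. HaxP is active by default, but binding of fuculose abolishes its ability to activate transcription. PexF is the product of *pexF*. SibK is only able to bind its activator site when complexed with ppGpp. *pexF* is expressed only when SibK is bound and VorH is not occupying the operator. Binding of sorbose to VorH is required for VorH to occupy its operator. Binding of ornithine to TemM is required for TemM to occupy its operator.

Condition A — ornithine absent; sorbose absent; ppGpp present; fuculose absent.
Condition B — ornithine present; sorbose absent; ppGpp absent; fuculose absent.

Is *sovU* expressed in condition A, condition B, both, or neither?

Condition A:
Ornithine is absent, so TemM is inactive.
Sorbose is absent, so VorH is inactive.
ppGpp is present, so SibK is active.
No repressor is bound and SibK is active, so *pexF* is transcribed.
So PexF is produced and active.
Fuculose is absent, so HaxP is active.
Activator PexF is present, so *sovU* is transcribed.
→ *sovU* is ON in A.
Condition B:
Ornithine is present, so TemM is active.
Sorbose is absent, so VorH is inactive.
ppGpp is absent, so SibK is inactive.
Required activator SibK is absent, so *pexF* is not transcribed.
So PexF is not produced.
Fuculose is absent, so HaxP is active.
With repressor TemM bound, *sovU* is not transcribed.
→ *sovU* is OFF in B.

A only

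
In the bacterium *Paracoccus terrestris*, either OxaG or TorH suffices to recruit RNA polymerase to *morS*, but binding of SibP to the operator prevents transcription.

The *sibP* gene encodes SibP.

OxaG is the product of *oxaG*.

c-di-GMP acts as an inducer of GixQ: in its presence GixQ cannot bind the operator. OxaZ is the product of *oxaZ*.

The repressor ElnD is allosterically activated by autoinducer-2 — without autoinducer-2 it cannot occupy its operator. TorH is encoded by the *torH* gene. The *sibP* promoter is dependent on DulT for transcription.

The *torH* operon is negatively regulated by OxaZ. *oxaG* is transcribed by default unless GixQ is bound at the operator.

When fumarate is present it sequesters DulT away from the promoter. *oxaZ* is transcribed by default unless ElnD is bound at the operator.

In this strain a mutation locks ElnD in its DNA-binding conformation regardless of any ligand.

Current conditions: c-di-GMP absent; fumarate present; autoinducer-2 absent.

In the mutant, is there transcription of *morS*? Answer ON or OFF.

ON

c-di-GMP is absent, so GixQ is active.
With repressor GixQ bound, *oxaG* is not transcribed.
So OxaG is not produced.
ElnD is constitutively active in this strain.
With repressor ElnD bound, *oxaZ* is not transcribed.
So OxaZ is not produced.
With no repressor bound, *torH* is transcribed.
So TorH is produced and active.
Fumarate is present, so DulT is inactive.
Required activator DulT is absent, so *sibP* is not transcribed.
So SibP is not produced.
Activator TorH is present, so *morS* is transcribed.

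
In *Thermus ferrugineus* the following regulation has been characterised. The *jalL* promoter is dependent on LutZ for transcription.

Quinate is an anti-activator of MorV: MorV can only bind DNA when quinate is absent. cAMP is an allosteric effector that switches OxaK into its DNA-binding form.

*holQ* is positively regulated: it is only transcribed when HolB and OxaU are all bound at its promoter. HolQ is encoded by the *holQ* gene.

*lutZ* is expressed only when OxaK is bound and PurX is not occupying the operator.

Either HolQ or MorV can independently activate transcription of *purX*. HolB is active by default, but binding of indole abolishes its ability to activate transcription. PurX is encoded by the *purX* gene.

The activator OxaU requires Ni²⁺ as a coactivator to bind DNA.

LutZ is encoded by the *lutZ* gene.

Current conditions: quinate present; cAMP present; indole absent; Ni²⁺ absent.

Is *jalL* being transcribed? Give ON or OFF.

Indole is absent, so HolB is active.
Ni²⁺ is absent, so OxaU is inactive.
Required activator OxaU is absent, so *holQ* is not transcribed.
So HolQ is not produced.
Quinate is present, so MorV is inactive.
No activator is available at the *purX* promoter, so *purX* is not transcribed.
So PurX is not produced.
cAMP is present, so OxaK is active.
No repressor is bound and OxaK is active, so *lutZ* is transcribed.
So LutZ is produced and active.
No repressor is bound and LutZ is active, so *jalL* is transcribed.

ON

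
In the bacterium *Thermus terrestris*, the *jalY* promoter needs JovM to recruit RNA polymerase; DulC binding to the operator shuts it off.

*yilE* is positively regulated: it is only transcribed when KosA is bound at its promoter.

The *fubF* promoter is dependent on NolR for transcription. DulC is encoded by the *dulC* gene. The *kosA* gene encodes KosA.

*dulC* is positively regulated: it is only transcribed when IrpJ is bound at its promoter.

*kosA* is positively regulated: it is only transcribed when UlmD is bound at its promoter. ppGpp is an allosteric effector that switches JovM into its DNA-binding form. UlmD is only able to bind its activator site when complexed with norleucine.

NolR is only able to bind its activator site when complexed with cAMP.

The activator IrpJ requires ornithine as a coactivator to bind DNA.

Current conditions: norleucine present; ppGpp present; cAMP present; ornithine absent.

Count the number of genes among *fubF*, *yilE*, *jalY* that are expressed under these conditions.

3

cAMP is present, so NolR is active.
No repressor is bound and NolR is active, so *fubF* is transcribed.
→ *fubF* is ON.
Norleucine is present, so UlmD is active.
No repressor is bound and UlmD is active, so *kosA* is transcribed.
So KosA is produced and active.
No repressor is bound and KosA is active, so *yilE* is transcribed.
→ *yilE* is ON.
Ornithine is absent, so IrpJ is inactive.
Required activator IrpJ is absent, so *dulC* is not transcribed.
So DulC is not produced.
ppGpp is present, so JovM is active.
No repressor is bound and JovM is active, so *jalY* is transcribed.
→ *jalY* is ON.
3 of the 3 genes are transcribed.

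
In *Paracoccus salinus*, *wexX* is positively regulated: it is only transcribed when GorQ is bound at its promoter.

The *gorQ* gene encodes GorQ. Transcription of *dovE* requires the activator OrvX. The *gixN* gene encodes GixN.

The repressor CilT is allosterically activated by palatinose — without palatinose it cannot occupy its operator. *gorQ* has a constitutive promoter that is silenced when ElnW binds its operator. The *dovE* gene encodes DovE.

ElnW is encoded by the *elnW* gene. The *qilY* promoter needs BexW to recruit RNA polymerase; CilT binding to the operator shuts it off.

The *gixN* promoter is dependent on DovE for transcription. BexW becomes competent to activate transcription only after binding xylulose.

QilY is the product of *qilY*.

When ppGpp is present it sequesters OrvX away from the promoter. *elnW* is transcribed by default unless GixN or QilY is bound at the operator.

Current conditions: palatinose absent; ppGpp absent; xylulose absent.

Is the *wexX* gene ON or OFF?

ON

ppGpp is absent, so OrvX is active.
No repressor is bound and OrvX is active, so *dovE* is transcribed.
So DovE is produced and active.
No repressor is bound and DovE is active, so *gixN* is transcribed.
So GixN is produced and active.
Palatinose is absent, so CilT is inactive.
Xylulose is absent, so BexW is inactive.
Required activator BexW is absent, so *qilY* is not transcribed.
So QilY is not produced.
With repressor GixN bound, *elnW* is not transcribed.
So ElnW is not produced.
With no repressor bound, *gorQ* is transcribed.
So GorQ is produced and active.
No repressor is bound and GorQ is active, so *wexX* is transcribed.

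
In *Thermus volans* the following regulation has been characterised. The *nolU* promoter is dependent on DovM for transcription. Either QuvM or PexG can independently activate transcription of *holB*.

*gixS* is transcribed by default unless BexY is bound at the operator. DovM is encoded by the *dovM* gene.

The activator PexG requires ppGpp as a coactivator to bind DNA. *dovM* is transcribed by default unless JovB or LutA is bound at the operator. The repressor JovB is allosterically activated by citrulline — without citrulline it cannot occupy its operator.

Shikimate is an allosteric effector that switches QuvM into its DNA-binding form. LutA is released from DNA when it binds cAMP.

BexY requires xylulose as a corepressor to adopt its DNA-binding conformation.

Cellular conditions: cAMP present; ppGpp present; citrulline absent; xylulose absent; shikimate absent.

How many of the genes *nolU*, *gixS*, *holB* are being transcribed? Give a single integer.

Citrulline is absent, so JovB is inactive.
cAMP is present, so LutA is inactive.
With no repressor bound, *dovM* is transcribed.
So DovM is produced and active.
No repressor is bound and DovM is active, so *nolU* is transcribed.
→ *nolU* is ON.
Xylulose is absent, so BexY is inactive.
With no repressor bound, *gixS* is transcribed.
→ *gixS* is ON.
Shikimate is absent, so QuvM is inactive.
ppGpp is present, so PexG is active.
Activator PexG is present, so *holB* is transcribed.
→ *holB* is ON.
3 of the 3 genes are transcribed.

3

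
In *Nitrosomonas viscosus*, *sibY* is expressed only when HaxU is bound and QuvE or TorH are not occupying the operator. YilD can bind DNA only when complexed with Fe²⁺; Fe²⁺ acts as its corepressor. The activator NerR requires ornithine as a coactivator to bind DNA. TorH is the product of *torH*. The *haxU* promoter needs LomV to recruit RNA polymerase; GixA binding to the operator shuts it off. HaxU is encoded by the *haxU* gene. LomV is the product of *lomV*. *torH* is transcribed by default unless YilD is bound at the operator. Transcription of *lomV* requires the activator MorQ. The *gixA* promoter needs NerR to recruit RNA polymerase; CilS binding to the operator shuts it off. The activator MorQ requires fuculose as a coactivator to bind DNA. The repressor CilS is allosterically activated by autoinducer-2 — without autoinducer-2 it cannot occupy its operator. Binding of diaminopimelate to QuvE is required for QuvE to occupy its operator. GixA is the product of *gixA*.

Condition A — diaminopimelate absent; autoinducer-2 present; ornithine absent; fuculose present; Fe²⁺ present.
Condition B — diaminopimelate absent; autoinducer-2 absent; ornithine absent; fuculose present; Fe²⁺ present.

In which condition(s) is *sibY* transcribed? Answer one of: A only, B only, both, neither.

both

Condition A:
Diaminopimelate is absent, so QuvE is inactive.
Autoinducer-2 is present, so CilS is active.
Ornithine is absent, so NerR is inactive.
With repressor CilS bound, *gixA* is not transcribed.
So GixA is not produced.
Fuculose is present, so MorQ is active.
No repressor is bound and MorQ is active, so *lomV* is transcribed.
So LomV is produced and active.
No repressor is bound and LomV is active, so *haxU* is transcribed.
So HaxU is produced and active.
Fe²⁺ is present, so YilD is active.
With repressor YilD bound, *torH* is not transcribed.
So TorH is not produced.
No repressor is bound and HaxU is active, so *sibY* is transcribed.
→ *sibY* is ON in A.
Condition B:
Diaminopimelate is absent, so QuvE is inactive.
Autoinducer-2 is absent, so CilS is inactive.
Ornithine is absent, so NerR is inactive.
Required activator NerR is absent, so *gixA* is not transcribed.
So GixA is not produced.
Fuculose is present, so MorQ is active.
No repressor is bound and MorQ is active, so *lomV* is transcribed.
So LomV is produced and active.
No repressor is bound and LomV is active, so *haxU* is transcribed.
So HaxU is produced and active.
Fe²⁺ is present, so YilD is active.
With repressor YilD bound, *torH* is not transcribed.
So TorH is not produced.
No repressor is bound and HaxU is active, so *sibY* is transcribed.
→ *sibY* is ON in B.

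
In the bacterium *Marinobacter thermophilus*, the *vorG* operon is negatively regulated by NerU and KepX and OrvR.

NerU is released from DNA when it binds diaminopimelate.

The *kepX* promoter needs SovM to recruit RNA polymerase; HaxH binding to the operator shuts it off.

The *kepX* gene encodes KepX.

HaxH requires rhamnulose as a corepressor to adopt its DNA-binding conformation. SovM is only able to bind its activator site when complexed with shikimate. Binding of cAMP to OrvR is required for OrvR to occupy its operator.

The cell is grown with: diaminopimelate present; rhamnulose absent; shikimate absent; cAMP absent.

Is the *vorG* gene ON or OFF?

Diaminopimelate is present, so NerU is inactive.
Shikimate is absent, so SovM is inactive.
Rhamnulose is absent, so HaxH is inactive.
Required activator SovM is absent, so *kepX* is not transcribed.
So KepX is not produced.
cAMP is absent, so OrvR is inactive.
With no repressor bound, *vorG* is transcribed.

ON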